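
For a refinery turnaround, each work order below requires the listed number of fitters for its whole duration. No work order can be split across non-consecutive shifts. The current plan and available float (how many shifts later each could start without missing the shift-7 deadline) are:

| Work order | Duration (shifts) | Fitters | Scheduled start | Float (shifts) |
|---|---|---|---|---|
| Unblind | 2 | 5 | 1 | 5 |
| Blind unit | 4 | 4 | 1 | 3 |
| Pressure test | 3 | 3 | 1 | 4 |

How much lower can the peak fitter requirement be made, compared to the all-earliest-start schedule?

5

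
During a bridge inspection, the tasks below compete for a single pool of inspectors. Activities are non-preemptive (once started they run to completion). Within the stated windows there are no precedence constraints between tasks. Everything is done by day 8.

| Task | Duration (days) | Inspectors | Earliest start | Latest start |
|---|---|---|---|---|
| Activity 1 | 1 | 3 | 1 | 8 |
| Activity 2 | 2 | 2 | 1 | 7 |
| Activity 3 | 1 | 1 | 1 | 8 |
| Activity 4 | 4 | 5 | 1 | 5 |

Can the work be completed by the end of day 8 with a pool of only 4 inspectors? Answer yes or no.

The minimum achievable peak is 5; 4 < 5, so no feasible schedule stays within the cap.

no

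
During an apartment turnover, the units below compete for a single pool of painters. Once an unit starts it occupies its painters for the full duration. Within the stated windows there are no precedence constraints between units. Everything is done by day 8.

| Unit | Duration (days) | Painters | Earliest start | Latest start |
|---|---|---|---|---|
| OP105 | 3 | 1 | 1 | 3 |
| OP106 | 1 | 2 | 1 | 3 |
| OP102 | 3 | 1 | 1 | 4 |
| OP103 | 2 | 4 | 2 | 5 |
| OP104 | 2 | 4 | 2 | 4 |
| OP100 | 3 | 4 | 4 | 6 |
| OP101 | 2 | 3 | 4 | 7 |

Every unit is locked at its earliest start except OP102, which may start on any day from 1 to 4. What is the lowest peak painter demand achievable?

OP102@1: d1:4  d2:10  d3:10  d4:7  d5:7  d6:4  d7:0  d8:0 → peak 10
OP102@2: d1:3  d2:10  d3:10  d4:8  d5:7  d6:4  d7:0  d8:0 → peak 10
OP102@3: d1:3  d2:9  d3:10  d4:8  d5:8  d6:4  d7:0  d8:0 → peak 10
OP102@4: d1:3  d2:9  d3:9  d4:8  d5:8  d6:5  d7:0  d8:0 → peak 9
Best is OP102@4, peak 9.

9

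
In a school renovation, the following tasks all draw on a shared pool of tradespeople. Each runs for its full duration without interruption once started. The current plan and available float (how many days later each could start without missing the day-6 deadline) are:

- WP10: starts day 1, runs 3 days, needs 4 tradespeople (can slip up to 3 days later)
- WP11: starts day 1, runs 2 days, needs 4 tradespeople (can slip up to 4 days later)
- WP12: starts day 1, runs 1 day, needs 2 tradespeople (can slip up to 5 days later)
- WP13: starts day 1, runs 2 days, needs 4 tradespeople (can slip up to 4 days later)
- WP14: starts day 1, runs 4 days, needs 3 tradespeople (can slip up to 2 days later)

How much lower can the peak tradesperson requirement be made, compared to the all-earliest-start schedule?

9

Early-start peak: d1:17  d2:15  d3:7  d4:3  d5:0  d6:0 ⇒ 17.
Leveled (WP10@1, WP11@1, WP12@4, WP13@5, WP14@3): d1:8  d2:8  d3:7  d4:5  d5:7  d6:7 ⇒ 8.
Reduction 17 − 8 = 9.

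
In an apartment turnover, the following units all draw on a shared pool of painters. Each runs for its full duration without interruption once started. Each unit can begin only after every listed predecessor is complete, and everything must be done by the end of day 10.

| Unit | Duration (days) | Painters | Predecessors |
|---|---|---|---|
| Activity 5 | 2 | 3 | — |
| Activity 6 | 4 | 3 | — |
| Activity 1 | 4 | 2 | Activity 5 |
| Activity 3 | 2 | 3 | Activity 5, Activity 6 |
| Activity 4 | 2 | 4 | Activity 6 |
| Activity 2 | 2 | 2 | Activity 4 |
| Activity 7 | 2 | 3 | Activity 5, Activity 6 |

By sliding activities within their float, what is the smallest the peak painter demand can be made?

Early-start (Activity 5@1, Activity 6@1, Activity 1@3, Activity 3@5, Activity 4@5, Activity 2@7, Activity 7@5) gives peak 12: d1:6  d2:6  d3:5  d4:5  d5:12  d6:12  d7:2  d8:2  d9:0  d10:0.
Shift Activity 4→7, Activity 2→9, Activity 7→9.
Schedule Activity 5@1, Activity 6@1, Activity 1@3, Activity 3@5, Activity 4@7, Activity 2@9, Activity 7@9: d1:6  d2:6  d3:5  d4:5  d5:5  d6:5  d7:4  d8:4  d9:5  d10:5 — peak 6.

6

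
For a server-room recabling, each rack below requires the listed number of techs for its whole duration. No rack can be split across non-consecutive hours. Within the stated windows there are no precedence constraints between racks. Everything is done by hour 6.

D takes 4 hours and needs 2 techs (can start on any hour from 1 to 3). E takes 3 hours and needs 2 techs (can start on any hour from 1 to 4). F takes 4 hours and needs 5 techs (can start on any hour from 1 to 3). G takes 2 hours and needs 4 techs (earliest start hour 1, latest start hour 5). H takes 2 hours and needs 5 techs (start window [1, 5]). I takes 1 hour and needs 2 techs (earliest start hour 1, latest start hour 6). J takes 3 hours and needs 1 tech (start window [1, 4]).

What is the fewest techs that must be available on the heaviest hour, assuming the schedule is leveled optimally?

10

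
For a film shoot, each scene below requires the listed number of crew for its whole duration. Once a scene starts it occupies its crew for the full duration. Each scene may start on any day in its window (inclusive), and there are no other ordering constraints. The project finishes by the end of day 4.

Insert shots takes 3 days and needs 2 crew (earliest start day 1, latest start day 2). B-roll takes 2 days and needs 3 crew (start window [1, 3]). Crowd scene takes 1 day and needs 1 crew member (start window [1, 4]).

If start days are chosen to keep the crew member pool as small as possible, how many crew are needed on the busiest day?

Early-start (Insert shots@1, B-roll@1, Crowd scene@1) gives peak 6: d1:6  d2:5  d3:2  d4:0.
Shift Crowd scene→3.
Schedule Insert shots@1, B-roll@1, Crowd scene@3: d1:5  d2:5  d3:3  d4:0 — peak 5.
No arrangement of the 24 feasible schedules does better.

5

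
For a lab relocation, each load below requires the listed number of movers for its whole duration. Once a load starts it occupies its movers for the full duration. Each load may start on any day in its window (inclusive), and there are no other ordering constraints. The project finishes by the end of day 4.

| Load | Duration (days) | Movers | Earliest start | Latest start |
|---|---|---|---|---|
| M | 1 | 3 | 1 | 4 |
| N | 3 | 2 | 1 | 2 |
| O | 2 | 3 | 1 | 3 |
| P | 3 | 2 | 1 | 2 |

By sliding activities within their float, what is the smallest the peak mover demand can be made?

Early-start (M@1, N@1, O@1, P@1) gives peak 10: d1:10  d2:7  d3:4  d4:0.
Shift O→2.
Schedule M@1, N@1, O@2, P@1: d1:7  d2:7  d3:7  d4:0 — peak 7.

7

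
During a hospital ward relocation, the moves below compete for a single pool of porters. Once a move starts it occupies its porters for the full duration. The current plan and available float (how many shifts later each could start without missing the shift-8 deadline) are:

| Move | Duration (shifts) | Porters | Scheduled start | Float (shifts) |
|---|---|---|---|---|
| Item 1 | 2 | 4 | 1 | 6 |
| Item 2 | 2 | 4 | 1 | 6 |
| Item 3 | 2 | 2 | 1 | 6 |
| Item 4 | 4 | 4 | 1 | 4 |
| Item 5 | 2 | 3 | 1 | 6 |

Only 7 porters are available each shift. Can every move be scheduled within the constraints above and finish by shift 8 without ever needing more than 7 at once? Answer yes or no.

yes

Schedule Item 1@1, Item 2@3, Item 3@1, Item 4@5, Item 5@3: s1:6  s2:6  s3:7  s4:7  s5:4  s6:4  s7:4  s8:4 — peak 7 ≤ 7.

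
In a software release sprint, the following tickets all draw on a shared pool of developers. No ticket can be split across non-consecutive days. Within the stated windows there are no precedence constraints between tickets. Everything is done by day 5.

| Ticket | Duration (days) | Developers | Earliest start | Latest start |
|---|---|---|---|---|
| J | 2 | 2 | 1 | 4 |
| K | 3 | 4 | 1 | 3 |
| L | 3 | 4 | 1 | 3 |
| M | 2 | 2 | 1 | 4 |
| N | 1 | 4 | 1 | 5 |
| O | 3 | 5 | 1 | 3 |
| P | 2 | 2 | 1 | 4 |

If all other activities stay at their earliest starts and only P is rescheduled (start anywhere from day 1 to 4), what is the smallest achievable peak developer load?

21

P@1: d1:23  d2:19  d3:13  d4:0  d5:0 → peak 23
P@2: d1:21  d2:19  d3:15  d4:0  d5:0 → peak 21
P@3: d1:21  d2:17  d3:15  d4:2  d5:0 → peak 21
P@4: d1:21  d2:17  d3:13  d4:2  d5:2 → peak 21
Best is P@2, peak 21.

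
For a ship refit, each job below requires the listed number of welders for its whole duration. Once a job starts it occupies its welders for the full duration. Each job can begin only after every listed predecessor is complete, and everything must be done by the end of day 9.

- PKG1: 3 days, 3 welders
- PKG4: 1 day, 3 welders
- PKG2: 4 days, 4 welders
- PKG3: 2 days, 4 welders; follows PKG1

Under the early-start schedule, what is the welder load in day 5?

At early start, day 5 has: PKG3.
Demand: 4 = 4.

4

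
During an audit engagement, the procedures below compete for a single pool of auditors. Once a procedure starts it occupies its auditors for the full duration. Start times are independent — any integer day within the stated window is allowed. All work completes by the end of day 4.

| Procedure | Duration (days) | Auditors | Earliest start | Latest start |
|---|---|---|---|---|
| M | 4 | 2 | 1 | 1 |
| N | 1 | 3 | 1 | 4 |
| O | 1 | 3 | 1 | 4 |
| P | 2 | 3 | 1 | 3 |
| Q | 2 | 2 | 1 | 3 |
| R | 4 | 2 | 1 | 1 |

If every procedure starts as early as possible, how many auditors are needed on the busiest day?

Early-start schedule: M@1, N@1, O@1, P@1, Q@1, R@1.
Load per day: day 1: 15, day 2: 9, day 3: 4, day 4: 4.
Peak is 15.

15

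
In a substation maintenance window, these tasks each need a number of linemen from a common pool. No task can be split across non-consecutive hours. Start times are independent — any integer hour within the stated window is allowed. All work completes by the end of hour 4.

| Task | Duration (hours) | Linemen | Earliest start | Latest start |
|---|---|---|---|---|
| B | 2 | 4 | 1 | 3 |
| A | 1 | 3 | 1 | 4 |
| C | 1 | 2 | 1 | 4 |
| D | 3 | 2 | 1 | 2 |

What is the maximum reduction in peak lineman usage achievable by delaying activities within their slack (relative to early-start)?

Early-start peak: h1:11  h2:6  h3:2  h4:0 ⇒ 11.
Leveled (B@1, A@3, C@1, D@2): h1:6  h2:6  h3:5  h4:2 ⇒ 6.
Reduction 11 − 6 = 5.

5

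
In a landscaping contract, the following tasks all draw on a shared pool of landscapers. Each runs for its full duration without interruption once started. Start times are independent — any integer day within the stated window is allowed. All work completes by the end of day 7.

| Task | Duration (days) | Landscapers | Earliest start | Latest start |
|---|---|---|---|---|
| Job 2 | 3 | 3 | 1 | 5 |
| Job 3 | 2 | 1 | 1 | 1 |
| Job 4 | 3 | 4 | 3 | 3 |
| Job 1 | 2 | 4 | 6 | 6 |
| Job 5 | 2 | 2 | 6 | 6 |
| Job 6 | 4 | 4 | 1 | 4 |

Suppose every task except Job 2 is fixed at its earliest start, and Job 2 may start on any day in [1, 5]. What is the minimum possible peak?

9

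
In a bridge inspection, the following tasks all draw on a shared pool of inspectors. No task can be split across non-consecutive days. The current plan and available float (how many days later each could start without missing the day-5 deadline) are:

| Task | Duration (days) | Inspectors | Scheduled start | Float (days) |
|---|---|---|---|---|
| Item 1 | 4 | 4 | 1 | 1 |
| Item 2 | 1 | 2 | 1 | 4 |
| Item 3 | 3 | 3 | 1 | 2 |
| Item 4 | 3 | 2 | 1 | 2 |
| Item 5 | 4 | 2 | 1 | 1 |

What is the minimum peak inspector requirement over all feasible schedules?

11

Early-start (Item 1@1, Item 2@1, Item 3@1, Item 4@1, Item 5@1) gives peak 13: d1:13  d2:11  d3:11  d4:6  d5:0.
Shift Item 5→2.
Schedule Item 1@1, Item 2@1, Item 3@1, Item 4@1, Item 5@2: d1:11  d2:11  d3:11  d4:6  d5:2 — peak 11.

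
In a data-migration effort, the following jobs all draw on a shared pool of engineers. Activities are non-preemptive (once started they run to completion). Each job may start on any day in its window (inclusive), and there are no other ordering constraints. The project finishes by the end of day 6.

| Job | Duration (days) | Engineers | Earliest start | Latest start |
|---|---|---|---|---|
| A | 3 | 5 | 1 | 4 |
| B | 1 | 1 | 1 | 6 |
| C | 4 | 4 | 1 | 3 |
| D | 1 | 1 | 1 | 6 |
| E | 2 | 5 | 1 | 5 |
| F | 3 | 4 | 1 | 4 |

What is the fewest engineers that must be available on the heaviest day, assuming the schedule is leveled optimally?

10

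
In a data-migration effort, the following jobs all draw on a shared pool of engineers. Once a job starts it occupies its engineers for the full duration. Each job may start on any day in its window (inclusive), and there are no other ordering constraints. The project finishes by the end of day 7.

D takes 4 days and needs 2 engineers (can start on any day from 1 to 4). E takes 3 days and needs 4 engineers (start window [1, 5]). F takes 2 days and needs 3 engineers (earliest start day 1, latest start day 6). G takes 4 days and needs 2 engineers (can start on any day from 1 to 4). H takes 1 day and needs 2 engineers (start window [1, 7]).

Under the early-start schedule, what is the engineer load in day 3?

At early start, day 3 has: D, E, G.
Demand: 2 + 4 + 2 = 8.

8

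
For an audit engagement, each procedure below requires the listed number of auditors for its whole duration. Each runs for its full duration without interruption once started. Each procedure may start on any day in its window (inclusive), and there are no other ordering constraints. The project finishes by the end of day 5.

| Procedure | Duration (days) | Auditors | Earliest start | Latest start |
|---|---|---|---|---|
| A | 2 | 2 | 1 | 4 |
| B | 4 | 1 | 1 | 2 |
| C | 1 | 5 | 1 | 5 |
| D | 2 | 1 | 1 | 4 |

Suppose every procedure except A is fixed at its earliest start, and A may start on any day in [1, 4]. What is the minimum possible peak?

A@1: d1:9  d2:4  d3:1  d4:1  d5:0 → peak 9
A@2: d1:7  d2:4  d3:3  d4:1  d5:0 → peak 7
A@3: d1:7  d2:2  d3:3  d4:3  d5:0 → peak 7
A@4: d1:7  d2:2  d3:1  d4:3  d5:2 → peak 7
Best is A@2, peak 7.

7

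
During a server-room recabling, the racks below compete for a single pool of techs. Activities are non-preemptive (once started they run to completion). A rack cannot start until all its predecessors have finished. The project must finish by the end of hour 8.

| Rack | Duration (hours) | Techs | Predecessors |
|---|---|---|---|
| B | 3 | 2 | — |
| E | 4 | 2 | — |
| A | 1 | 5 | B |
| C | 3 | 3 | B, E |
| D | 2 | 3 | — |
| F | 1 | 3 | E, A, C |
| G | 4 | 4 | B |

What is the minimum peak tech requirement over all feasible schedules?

Early-start (B@1, E@1, A@4, C@5, D@1, F@8, G@4) gives peak 11: h1:7  h2:7  h3:4  h4:11  h5:7  h6:7  h7:7  h8:3.
Shift G→5.
Schedule B@1, E@1, A@4, C@5, D@1, F@8, G@5: h1:7  h2:7  h3:4  h4:7  h5:7  h6:7  h7:7  h8:7 — peak 7.
Total tech-hours = 53 over 8 hours ⇒ peak ≥ ⌈53/8⌉ = 7, so 7 is optimal.

7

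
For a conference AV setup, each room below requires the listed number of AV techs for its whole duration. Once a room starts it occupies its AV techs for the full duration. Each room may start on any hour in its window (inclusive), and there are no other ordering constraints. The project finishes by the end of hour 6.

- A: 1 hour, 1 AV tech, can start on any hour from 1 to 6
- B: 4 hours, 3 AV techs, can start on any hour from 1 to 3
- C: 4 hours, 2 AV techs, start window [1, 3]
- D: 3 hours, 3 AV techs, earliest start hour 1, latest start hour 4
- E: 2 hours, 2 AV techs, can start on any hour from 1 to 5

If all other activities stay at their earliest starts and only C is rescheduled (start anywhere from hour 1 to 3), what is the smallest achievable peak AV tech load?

C@1: h1:11  h2:10  h3:8  h4:5  h5:0  h6:0 → peak 11
C@2: h1:9  h2:10  h3:8  h4:5  h5:2  h6:0 → peak 10
C@3: h1:9  h2:8  h3:8  h4:5  h5:2  h6:2 → peak 9
Best is C@3, peak 9.

9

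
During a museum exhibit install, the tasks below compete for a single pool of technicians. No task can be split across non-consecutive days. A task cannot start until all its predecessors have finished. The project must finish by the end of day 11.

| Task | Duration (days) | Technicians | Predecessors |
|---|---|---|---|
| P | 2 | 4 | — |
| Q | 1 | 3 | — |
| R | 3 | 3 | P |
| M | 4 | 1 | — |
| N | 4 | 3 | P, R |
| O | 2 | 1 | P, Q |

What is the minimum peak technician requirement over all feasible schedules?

Early-start (P@1, Q@1, R@3, M@1, N@6, O@3) gives peak 8: d1:8  d2:5  d3:5  d4:5  d5:3  d6:3  d7:3  d8:3  d9:3  d10:0  d11:0.
Shift Q→3, R→4, M→3, N→7, O→7.
Schedule P@1, Q@3, R@4, M@3, N@7, O@7: d1:4  d2:4  d3:4  d4:4  d5:4  d6:4  d7:4  d8:4  d9:3  d10:3  d11:0 — peak 4.
Total technician-days = 38 over 11 days ⇒ peak ≥ ⌈38/11⌉ = 4, so 4 is optimal.

4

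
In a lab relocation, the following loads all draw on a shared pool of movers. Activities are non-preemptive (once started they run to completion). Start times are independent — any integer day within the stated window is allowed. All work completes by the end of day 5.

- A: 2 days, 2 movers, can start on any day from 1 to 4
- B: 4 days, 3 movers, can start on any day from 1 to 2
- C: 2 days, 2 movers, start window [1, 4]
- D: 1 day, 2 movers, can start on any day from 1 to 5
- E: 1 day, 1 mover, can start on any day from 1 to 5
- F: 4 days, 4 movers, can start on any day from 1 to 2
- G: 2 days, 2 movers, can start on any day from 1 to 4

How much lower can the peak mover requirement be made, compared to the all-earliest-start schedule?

Early-start peak: d1:16  d2:13  d3:7  d4:7  d5:0 ⇒ 16.
Leveled (A@1, B@1, C@1, D@1, E@1, F@2, G@3): d1:10  d2:11  d3:9  d4:9  d5:4 ⇒ 11.
Reduction 16 − 11 = 5.

5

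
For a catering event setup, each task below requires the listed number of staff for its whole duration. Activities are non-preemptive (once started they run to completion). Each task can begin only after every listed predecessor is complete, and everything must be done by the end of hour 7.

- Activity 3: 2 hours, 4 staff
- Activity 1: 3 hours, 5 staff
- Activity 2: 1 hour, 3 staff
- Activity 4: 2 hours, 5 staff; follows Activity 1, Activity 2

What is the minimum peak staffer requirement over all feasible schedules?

7

Early-start (Activity 3@1, Activity 1@1, Activity 2@1, Activity 4@4) gives peak 12: h1:12  h2:9  h3:5  h4:5  h5:5  h6:0  h7:0.
Shift Activity 1→3, Activity 4→6.
Schedule Activity 3@1, Activity 1@3, Activity 2@1, Activity 4@6: h1:7  h2:4  h3:5  h4:5  h5:5  h6:5  h7:5 — peak 7.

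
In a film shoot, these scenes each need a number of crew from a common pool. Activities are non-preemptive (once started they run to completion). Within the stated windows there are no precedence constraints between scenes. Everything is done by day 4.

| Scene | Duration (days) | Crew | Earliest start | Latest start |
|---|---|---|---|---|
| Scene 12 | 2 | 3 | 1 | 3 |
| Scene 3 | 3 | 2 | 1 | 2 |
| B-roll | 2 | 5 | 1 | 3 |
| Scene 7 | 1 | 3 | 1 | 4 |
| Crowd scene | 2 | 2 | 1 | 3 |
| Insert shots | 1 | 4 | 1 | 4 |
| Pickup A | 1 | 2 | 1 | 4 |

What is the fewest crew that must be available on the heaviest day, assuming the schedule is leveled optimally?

Early-start (Scene 12@1, Scene 3@1, B-roll@1, Scene 7@1, Crowd scene@1, Insert shots@1, Pickup A@1) gives peak 21: d1:21  d2:12  d3:2  d4:0.
Shift B-roll→3, Crowd scene→2, Insert shots→4, Pickup A→2.
Schedule Scene 12@1, Scene 3@1, B-roll@3, Scene 7@1, Crowd scene@2, Insert shots@4, Pickup A@2: d1:8  d2:9  d3:9  d4:9 — peak 9.
Total crew member-days = 35 over 4 days ⇒ peak ≥ ⌈35/4⌉ = 9, so 9 is optimal.

9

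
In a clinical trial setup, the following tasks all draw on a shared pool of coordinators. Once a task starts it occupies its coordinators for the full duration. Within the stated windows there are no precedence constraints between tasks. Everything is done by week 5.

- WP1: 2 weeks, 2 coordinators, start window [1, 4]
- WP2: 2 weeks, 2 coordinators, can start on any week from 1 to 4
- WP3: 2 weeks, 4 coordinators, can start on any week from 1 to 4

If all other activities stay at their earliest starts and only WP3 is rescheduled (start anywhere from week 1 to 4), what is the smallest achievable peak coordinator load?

WP3@1: w1:8  w2:8  w3:0  w4:0  w5:0 → peak 8
WP3@2: w1:4  w2:8  w3:4  w4:0  w5:0 → peak 8
WP3@3: w1:4  w2:4  w3:4  w4:4  w5:0 → peak 4
WP3@4: w1:4  w2:4  w3:0  w4:4  w5:4 → peak 4
Best is WP3@3, peak 4.

4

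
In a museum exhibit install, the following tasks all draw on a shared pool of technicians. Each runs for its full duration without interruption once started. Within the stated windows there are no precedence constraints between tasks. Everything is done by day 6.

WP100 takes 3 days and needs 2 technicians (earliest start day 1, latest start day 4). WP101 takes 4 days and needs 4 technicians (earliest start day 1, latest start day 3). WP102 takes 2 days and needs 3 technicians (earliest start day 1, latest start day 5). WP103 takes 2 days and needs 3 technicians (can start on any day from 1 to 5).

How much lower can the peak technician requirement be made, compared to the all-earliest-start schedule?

Early-start peak: d1:12  d2:12  d3:6  d4:4  d5:0  d6:0 ⇒ 12.
Leveled (WP100@1, WP101@1, WP102@5, WP103@5): d1:6  d2:6  d3:6  d4:4  d5:6  d6:6 ⇒ 6.
Reduction 12 − 6 = 6.

6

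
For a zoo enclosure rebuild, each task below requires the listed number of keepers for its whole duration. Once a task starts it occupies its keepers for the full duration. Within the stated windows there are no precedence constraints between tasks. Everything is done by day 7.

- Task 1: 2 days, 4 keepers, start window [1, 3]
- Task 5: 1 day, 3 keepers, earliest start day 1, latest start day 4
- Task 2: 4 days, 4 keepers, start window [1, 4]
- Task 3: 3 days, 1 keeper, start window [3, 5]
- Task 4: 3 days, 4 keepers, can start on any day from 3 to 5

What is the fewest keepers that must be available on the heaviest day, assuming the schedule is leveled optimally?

8

Early-start (Task 1@1, Task 5@1, Task 2@1, Task 3@3, Task 4@3) gives peak 11: d1:11  d2:8  d3:9  d4:9  d5:5  d6:0  d7:0.
Shift Task 5→3, Task 4→5.
Schedule Task 1@1, Task 5@3, Task 2@1, Task 3@3, Task 4@5: d1:8  d2:8  d3:8  d4:5  d5:5  d6:4  d7:4 — peak 8.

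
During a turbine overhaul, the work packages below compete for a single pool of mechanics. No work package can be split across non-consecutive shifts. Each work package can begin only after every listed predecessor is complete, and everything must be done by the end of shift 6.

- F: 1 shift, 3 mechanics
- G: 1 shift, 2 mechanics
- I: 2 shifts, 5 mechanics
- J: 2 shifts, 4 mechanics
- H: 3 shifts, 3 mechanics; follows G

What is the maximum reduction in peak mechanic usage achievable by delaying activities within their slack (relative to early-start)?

7

Early-start peak: s1:14  s2:12  s3:3  s4:3  s5:0  s6:0 ⇒ 14.
Leveled (F@1, G@1, I@2, J@4, H@4): s1:5  s2:5  s3:5  s4:7  s5:7  s6:3 ⇒ 7.
Reduction 14 − 7 = 7.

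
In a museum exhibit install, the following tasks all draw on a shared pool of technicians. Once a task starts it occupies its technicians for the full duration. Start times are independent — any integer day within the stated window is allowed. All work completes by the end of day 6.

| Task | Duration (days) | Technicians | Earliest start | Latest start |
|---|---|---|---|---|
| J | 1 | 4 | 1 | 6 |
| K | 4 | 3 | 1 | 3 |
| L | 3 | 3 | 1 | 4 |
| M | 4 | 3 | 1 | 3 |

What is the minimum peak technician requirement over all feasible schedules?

9

Early-start (J@1, K@1, L@1, M@1) gives peak 13: d1:13  d2:9  d3:9  d4:6  d5:0  d6:0.
Shift L→2, M→2.
Schedule J@1, K@1, L@2, M@2: d1:7  d2:9  d3:9  d4:9  d5:3  d6:0 — peak 9.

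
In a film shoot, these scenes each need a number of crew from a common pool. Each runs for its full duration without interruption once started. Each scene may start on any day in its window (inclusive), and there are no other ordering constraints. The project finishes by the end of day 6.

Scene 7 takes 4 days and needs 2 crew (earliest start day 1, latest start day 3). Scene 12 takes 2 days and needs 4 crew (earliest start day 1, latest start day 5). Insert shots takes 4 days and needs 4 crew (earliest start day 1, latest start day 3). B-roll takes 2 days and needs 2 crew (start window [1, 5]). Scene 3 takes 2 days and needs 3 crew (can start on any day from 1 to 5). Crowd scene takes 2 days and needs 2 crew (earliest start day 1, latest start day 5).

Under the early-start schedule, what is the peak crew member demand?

17

Early-start schedule: Scene 7@1, Scene 12@1, Insert shots@1, B-roll@1, Scene 3@1, Crowd scene@1.
Load per day: day 1: 17, day 2: 17, day 3: 6, day 4: 6, day 5: 0, day 6: 0.
Peak is 17.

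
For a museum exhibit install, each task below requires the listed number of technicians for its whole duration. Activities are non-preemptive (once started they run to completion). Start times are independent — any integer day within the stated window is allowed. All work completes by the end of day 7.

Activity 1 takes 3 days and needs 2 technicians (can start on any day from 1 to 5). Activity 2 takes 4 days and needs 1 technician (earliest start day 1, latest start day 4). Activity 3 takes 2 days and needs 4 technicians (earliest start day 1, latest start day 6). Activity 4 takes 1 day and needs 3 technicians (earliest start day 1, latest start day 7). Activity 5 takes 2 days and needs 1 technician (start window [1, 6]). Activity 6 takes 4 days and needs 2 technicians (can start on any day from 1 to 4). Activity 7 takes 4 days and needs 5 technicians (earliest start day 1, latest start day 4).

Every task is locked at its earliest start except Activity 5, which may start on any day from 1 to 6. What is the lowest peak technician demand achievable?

17

Activity 5@1: d1:18  d2:15  d3:10  d4:8  d5:0  d6:0  d7:0 → peak 18
Activity 5@2: d1:17  d2:15  d3:11  d4:8  d5:0  d6:0  d7:0 → peak 17
Activity 5@3: d1:17  d2:14  d3:11  d4:9  d5:0  d6:0  d7:0 → peak 17
Activity 5@4: d1:17  d2:14  d3:10  d4:9  d5:1  d6:0  d7:0 → peak 17
Activity 5@5: d1:17  d2:14  d3:10  d4:8  d5:1  d6:1  d7:0 → peak 17
Activity 5@6: d1:17  d2:14  d3:10  d4:8  d5:0  d6:1  d7:1 → peak 17
Best is Activity 5@2, peak 17.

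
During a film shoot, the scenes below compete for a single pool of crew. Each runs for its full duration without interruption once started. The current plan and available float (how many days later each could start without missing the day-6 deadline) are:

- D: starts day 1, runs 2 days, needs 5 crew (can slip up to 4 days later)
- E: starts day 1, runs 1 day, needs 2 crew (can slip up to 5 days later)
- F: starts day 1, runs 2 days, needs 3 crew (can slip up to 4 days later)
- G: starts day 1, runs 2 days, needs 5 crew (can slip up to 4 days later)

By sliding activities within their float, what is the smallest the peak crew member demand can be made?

Early-start (D@1, E@1, F@1, G@1) gives peak 15: d1:15  d2:13  d3:0  d4:0  d5:0  d6:0.
Shift E→3, F→3, G→5.
Schedule D@1, E@3, F@3, G@5: d1:5  d2:5  d3:5  d4:3  d5:5  d6:5 — peak 5.
Total crew member-days = 28 over 6 days ⇒ peak ≥ ⌈28/6⌉ = 5, so 5 is optimal.

5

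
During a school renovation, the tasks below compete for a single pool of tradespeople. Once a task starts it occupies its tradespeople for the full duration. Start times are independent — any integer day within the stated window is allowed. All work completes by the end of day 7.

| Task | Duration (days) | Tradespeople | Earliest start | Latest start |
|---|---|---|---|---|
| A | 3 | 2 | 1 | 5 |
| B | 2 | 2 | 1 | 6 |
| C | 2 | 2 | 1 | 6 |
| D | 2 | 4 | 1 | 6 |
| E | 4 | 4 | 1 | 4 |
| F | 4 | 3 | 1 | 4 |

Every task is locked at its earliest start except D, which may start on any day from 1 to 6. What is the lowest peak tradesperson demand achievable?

13

D@1: d1:17  d2:17  d3:9  d4:7  d5:0  d6:0  d7:0 → peak 17
D@2: d1:13  d2:17  d3:13  d4:7  d5:0  d6:0  d7:0 → peak 17
D@3: d1:13  d2:13  d3:13  d4:11  d5:0  d6:0  d7:0 → peak 13
D@4: d1:13  d2:13  d3:9  d4:11  d5:4  d6:0  d7:0 → peak 13
D@5: d1:13  d2:13  d3:9  d4:7  d5:4  d6:4  d7:0 → peak 13
D@6: d1:13  d2:13  d3:9  d4:7  d5:0  d6:4  d7:4 → peak 13
Best is D@3, peak 13.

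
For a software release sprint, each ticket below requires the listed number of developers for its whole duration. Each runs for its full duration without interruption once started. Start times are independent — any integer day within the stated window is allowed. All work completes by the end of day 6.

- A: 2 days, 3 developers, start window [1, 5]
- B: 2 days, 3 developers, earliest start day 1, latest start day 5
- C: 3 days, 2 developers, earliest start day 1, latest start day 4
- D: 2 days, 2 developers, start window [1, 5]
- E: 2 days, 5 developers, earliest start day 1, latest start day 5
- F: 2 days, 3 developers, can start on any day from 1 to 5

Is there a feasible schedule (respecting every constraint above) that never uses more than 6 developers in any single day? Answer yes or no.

Total developer-days = 38; over 6 days the average is 38/6 > 6, so some day must exceed 6.

no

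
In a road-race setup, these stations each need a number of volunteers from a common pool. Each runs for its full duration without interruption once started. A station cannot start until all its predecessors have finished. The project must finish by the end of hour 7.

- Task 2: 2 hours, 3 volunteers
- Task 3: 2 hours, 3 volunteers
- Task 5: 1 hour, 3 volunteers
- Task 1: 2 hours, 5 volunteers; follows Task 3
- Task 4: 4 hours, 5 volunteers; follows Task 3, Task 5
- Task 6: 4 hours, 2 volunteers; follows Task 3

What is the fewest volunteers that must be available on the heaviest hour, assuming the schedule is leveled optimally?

Schedule Task 2@1, Task 3@1, Task 5@1, Task 1@3, Task 4@3, Task 6@3: h1:9  h2:6  h3:12  h4:12  h5:7  h6:7  h7:0 — peak 12.

12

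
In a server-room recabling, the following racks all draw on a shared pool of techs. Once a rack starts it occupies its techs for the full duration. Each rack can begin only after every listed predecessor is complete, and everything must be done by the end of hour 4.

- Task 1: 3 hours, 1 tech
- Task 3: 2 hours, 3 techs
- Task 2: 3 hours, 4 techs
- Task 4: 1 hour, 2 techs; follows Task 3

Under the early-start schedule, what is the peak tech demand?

Early-start schedule: Task 1@1, Task 3@1, Task 2@1, Task 4@3.
Load per hour: hour 1: 8, hour 2: 8, hour 3: 7, hour 4: 0.
Peak is 8.

8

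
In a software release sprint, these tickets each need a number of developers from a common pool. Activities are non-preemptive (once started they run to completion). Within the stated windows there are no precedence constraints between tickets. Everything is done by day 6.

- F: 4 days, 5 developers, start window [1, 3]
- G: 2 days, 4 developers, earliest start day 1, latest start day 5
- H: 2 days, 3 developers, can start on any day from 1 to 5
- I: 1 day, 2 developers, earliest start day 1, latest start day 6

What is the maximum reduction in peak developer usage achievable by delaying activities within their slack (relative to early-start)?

Early-start peak: d1:14  d2:12  d3:5  d4:5  d5:0  d6:0 ⇒ 14.
Leveled (F@1, G@5, H@5, I@1): d1:7  d2:5  d3:5  d4:5  d5:7  d6:7 ⇒ 7.
Reduction 14 − 7 = 7.

7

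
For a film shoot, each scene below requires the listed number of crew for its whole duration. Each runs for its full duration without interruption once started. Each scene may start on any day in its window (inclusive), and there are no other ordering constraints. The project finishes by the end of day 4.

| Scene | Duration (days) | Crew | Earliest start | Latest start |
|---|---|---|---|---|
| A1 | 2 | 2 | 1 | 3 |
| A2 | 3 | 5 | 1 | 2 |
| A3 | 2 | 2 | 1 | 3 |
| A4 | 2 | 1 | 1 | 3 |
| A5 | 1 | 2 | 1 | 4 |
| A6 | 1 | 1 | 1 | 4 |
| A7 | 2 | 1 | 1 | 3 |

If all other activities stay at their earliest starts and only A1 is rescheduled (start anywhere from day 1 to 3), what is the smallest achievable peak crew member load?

12

A1@1: d1:14  d2:11  d3:5  d4:0 → peak 14
A1@2: d1:12  d2:11  d3:7  d4:0 → peak 12
A1@3: d1:12  d2:9  d3:7  d4:2 → peak 12
Best is A1@2, peak 12.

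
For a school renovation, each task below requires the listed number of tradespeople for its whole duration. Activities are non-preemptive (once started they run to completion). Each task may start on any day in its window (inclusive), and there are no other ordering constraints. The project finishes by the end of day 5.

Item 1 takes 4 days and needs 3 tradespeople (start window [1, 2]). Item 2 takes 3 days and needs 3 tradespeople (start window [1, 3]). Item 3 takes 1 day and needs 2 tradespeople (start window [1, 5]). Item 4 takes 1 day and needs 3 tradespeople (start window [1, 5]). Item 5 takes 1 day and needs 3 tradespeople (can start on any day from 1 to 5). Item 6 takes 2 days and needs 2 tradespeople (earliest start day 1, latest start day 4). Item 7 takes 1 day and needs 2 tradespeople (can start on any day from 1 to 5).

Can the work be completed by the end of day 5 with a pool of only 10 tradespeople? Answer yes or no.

yes

Schedule Item 1@1, Item 2@1, Item 3@1, Item 4@4, Item 5@5, Item 6@2, Item 7@4: d1:8  d2:8  d3:8  d4:8  d5:3 — peak 8 ≤ 10.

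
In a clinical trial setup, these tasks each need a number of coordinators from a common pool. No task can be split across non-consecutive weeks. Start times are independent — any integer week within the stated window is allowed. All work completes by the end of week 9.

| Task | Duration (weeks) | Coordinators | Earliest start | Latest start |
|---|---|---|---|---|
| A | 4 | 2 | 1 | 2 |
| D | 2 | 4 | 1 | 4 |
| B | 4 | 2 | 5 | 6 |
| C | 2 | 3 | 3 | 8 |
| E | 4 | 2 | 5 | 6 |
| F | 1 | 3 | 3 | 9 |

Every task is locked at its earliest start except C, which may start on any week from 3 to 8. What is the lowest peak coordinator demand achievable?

C@3: w1:6  w2:6  w3:8  w4:5  w5:4  w6:4  w7:4  w8:4  w9:0 → peak 8
C@4: w1:6  w2:6  w3:5  w4:5  w5:7  w6:4  w7:4  w8:4  w9:0 → peak 7
C@5: w1:6  w2:6  w3:5  w4:2  w5:7  w6:7  w7:4  w8:4  w9:0 → peak 7
C@6: w1:6  w2:6  w3:5  w4:2  w5:4  w6:7  w7:7  w8:4  w9:0 → peak 7
C@7: w1:6  w2:6  w3:5  w4:2  w5:4  w6:4  w7:7  w8:7  w9:0 → peak 7
C@8: w1:6  w2:6  w3:5  w4:2  w5:4  w6:4  w7:4  w8:7  w9:3 → peak 7
Best is C@4, peak 7.

7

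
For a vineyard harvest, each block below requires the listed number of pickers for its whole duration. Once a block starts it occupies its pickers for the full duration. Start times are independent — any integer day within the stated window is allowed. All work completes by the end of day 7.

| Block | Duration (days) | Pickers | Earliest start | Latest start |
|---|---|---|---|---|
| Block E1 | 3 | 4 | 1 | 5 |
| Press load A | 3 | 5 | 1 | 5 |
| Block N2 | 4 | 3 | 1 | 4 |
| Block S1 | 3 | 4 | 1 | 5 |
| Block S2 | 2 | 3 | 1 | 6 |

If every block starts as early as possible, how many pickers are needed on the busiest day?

19

Early-start schedule: Block E1@1, Press load A@1, Block N2@1, Block S1@1, Block S2@1.
Load per day: day 1: 19, day 2: 19, day 3: 16, day 4: 3, day 5: 0, day 6: 0, day 7: 0.
Peak is 19.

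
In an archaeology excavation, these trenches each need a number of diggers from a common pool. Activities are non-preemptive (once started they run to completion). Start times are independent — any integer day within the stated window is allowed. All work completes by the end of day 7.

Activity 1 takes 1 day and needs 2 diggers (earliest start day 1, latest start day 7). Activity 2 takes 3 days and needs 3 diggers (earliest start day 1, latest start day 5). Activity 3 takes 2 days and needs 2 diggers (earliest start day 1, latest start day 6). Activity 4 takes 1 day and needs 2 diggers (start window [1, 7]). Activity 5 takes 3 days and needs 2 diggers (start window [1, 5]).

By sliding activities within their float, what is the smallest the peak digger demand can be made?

4

Early-start (Activity 1@1, Activity 2@1, Activity 3@1, Activity 4@1, Activity 5@1) gives peak 11: d1:11  d2:7  d3:5  d4:0  d5:0  d6:0  d7:0.
Shift Activity 2→2, Activity 3→5, Activity 5→5.
Schedule Activity 1@1, Activity 2@2, Activity 3@5, Activity 4@1, Activity 5@5: d1:4  d2:3  d3:3  d4:3  d5:4  d6:4  d7:2 — peak 4.
Total digger-days = 23 over 7 days ⇒ peak ≥ ⌈23/7⌉ = 4, so 4 is optimal.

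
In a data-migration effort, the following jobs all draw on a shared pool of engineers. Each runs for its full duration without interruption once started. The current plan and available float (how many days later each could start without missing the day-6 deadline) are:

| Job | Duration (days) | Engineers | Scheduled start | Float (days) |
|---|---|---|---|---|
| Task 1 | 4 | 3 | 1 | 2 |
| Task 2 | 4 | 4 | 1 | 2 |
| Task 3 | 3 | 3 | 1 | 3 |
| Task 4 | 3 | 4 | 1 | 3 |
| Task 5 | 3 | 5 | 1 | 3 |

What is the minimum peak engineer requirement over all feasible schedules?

14

Early-start (Task 1@1, Task 2@1, Task 3@1, Task 4@1, Task 5@1) gives peak 19: d1:19  d2:19  d3:19  d4:7  d5:0  d6:0.
Shift Task 5→4.
Schedule Task 1@1, Task 2@1, Task 3@1, Task 4@1, Task 5@4: d1:14  d2:14  d3:14  d4:12  d5:5  d6:5 — peak 14.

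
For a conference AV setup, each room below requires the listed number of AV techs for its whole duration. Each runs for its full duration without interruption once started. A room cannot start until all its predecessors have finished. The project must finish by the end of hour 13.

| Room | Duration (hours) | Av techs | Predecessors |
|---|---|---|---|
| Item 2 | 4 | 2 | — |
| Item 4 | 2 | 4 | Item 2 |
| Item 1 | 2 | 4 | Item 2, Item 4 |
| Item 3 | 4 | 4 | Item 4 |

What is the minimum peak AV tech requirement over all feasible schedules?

4

Early-start (Item 2@1, Item 4@5, Item 1@7, Item 3@7) gives peak 8: h1:2  h2:2  h3:2  h4:2  h5:4  h6:4  h7:8  h8:8  h9:4  h10:4  h11:0  h12:0  h13:0.
Shift Item 3→9.
Schedule Item 2@1, Item 4@5, Item 1@7, Item 3@9: h1:2  h2:2  h3:2  h4:2  h5:4  h6:4  h7:4  h8:4  h9:4  h10:4  h11:4  h12:4  h13:0 — peak 4.
Total AV tech-hours = 40 over 13 hours ⇒ peak ≥ ⌈40/13⌉ = 4, so 4 is optimal.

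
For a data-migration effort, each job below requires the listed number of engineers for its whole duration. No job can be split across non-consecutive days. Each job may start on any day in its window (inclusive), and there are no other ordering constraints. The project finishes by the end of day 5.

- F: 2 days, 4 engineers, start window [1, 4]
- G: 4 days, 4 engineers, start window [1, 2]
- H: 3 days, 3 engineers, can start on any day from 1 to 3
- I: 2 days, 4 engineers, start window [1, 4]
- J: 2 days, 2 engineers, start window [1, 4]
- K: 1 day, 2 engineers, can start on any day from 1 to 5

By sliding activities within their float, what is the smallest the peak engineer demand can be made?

11

Early-start (F@1, G@1, H@1, I@1, J@1, K@1) gives peak 19: d1:19  d2:17  d3:7  d4:4  d5:0.
Shift I→3, J→4, K→5.
Schedule F@1, G@1, H@1, I@3, J@4, K@5: d1:11  d2:11  d3:11  d4:10  d5:4 — peak 11.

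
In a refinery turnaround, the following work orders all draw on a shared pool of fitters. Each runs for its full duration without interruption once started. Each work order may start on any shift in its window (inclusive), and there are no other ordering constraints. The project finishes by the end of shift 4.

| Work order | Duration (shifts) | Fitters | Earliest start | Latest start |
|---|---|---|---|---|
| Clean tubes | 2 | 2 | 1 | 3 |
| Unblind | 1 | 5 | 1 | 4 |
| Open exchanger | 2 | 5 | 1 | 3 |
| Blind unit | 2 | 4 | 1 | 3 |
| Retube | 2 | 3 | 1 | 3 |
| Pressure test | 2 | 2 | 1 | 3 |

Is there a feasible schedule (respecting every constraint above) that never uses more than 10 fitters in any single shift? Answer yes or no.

The minimum achievable peak is 11; 10 < 11, so no feasible schedule stays within the cap.

no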